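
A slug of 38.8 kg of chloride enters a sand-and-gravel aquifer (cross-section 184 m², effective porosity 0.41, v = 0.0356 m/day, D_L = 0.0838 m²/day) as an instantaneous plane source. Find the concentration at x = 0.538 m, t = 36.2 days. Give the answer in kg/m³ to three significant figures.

0.0795 kg/m³

For an instantaneous plane source, C(x,t) = M/(n_e·A·√(4πDt)) · exp(−(x−vt)²/(4Dt)), with n_e·A the pore (flow) area.
Plume center vt = 0.0356 × 36.2 = 1.28872 m, so the well at 0.538 m is 0.75072 m upgradient of the peak.
√(4πDt) = 6.174 m, giving peak height M/(n_e·A·√(4πDt)) = 38.8/(0.41 × 184 × 6.174) = 0.08330 kg/m³.
(x−vt)²/(4Dt) = (-0.75072)²/(4 × 0.0838 × 36.2) = 0.04645; exp(−0.04645) = 0.9546.
C = 0.08330 × 0.9546 = 0.0795 kg/m³.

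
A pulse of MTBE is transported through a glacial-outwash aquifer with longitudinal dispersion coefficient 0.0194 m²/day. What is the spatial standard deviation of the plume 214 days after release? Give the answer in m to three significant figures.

Dispersive spreading gives a Gaussian with σ² = 2Dt; advection only shifts the center.
σ = √(2 × 0.0194 × 214) = 2.88 m.

2.88 m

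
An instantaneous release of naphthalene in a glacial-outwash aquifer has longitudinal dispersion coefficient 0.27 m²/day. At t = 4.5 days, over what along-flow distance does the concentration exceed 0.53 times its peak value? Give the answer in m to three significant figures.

The plume is Gaussian with σ = √(2Dt) = √(2 × 0.27 × 4.5) = 1.559 m.
C/C_peak = exp(−Δx²/(2σ²)) = 0.53 ⇒ Δx = σ·√(−2 ln 0.53) = 1.559 × 1.127 = 1.757 m.
Width = 2Δx = 3.51 m.

3.51 m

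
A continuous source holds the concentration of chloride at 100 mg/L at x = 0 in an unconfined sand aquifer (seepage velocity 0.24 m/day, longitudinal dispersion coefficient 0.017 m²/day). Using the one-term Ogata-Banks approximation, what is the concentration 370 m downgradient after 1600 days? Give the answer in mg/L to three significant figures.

For a continuous step input, C/C₀ ≈ ½·erfc((x−vt)/(2√(Dt))).
vt = 0.24 × 1600 = 384 m and 2√(Dt) = 2√(0.017 × 1600) = 10.43 m.
Argument (x−vt)/(2√(Dt)) = (370 − 384)/10.43 = -1.342; ½·erfc(-1.342) = 0.9711.
C = 100 × 0.9711 = 97.1 mg/L.

97.1 mg/L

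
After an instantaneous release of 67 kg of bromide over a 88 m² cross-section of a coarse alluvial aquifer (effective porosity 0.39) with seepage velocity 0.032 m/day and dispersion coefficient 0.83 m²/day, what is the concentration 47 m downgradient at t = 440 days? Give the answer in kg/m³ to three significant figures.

0.0137 kg/m³

For an instantaneous plane source, C(x,t) = M/(n_e·A·√(4πDt)) · exp(−(x−vt)²/(4Dt)), with n_e·A the pore (flow) area.
Plume center vt = 0.032 × 440 = 14.08 m, so the well at 47 m is 32.92 m downgradient of the peak.
√(4πDt) = 67.74 m, giving peak height M/(n_e·A·√(4πDt)) = 67/(0.39 × 88 × 67.74) = 0.02882 kg/m³.
(x−vt)²/(4Dt) = (32.92)²/(4 × 0.83 × 440) = 0.7419; exp(−0.7419) = 0.4762.
C = 0.02882 × 0.4762 = 0.0137 kg/m³.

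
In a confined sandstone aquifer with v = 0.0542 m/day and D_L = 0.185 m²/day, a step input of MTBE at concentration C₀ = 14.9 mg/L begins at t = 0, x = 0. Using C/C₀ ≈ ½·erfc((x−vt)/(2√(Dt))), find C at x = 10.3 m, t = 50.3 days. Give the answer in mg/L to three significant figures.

0.590 mg/L

For a continuous step input, C/C₀ ≈ ½·erfc((x−vt)/(2√(Dt))).
vt = 0.0542 × 50.3 = 2.72626 m and 2√(Dt) = 2√(0.185 × 50.3) = 6.101 m.
Argument (x−vt)/(2√(Dt)) = (10.3 − 2.72626)/6.101 = 1.241; ½·erfc(1.241) = 0.03963.
C = 14.9 × 0.03963 = 0.590 mg/L.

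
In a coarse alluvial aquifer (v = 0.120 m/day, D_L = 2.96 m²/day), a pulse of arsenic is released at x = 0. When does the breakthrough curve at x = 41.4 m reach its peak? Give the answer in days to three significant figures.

196 days

For the 1D instantaneous-source solution, setting ∂C/∂t = 0 at fixed x gives v²t² + 2Dt − x² = 0, so t = (√(D² + v²x²) − D)/v².
√(D² + v²x²) = √(2.96² + 0.120² × 41.4²) = 5.783; v² = 0.0144.
t = (5.783 − 2.96)/0.0144 = 196 days (vs. the pure-advection estimate x/v = 345 d).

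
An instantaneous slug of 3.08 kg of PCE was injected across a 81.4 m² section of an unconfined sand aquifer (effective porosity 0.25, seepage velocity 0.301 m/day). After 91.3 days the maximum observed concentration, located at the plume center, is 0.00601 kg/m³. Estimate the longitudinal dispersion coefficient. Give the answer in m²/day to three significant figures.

At the plume center C_max = M/(n_e·A·√(4πDt)), so D = M²/(4πt·(n_e·A·C_max)²).
n_e·A·C_max = 0.25 × 81.4 × 0.00601 = 0.1223 kg/m.
D = 3.08²/(4π × 91.3 × 0.1223²) = 0.553 m²/day.

0.553 m²/day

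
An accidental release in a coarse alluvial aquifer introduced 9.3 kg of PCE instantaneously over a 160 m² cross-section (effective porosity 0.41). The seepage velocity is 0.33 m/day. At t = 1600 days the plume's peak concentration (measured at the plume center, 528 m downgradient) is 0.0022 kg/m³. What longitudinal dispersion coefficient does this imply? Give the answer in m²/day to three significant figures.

0.207 m²/day

At the plume center C_max = M/(n_e·A·√(4πDt)), so D = M²/(4πt·(n_e·A·C_max)²).
n_e·A·C_max = 0.41 × 160 × 0.0022 = 0.1443 kg/m.
D = 9.3²/(4π × 1600 × 0.1443²) = 0.207 m²/day.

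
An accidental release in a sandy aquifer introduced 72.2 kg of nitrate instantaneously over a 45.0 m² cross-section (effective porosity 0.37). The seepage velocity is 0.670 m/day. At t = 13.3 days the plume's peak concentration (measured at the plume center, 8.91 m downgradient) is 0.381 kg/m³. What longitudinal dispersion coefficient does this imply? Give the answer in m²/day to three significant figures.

At the plume center C_max = M/(n_e·A·√(4πDt)), so D = M²/(4πt·(n_e·A·C_max)²).
n_e·A·C_max = 0.37 × 45.0 × 0.381 = 6.344 kg/m.
D = 72.2²/(4π × 13.3 × 6.344²) = 0.775 m²/day.

0.775 m²/day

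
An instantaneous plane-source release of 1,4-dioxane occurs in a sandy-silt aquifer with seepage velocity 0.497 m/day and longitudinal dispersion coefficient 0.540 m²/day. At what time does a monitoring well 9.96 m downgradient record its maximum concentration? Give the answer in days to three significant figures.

For the 1D instantaneous-source solution, setting ∂C/∂t = 0 at fixed x gives v²t² + 2Dt − x² = 0, so t = (√(D² + v²x²) − D)/v².
√(D² + v²x²) = √(0.540² + 0.497² × 9.96²) = 4.979; v² = 0.247009.
t = (4.979 − 0.540)/0.247009 = 18.0 days (vs. the pure-advection estimate x/v = 20.0 d).

18.0 days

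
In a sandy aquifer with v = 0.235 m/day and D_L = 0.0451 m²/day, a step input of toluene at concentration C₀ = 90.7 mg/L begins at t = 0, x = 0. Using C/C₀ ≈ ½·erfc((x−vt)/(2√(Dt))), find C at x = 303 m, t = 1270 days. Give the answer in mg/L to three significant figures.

30.4 mg/L

For a continuous step input, C/C₀ ≈ ½·erfc((x−vt)/(2√(Dt))).
vt = 0.235 × 1270 = 298.45 m and 2√(Dt) = 2√(0.0451 × 1270) = 15.14 m.
Argument (x−vt)/(2√(Dt)) = (303 − 298.45)/15.14 = 0.3005; ½·erfc(0.3005) = 0.3354.
C = 90.7 × 0.3354 = 30.4 mg/L.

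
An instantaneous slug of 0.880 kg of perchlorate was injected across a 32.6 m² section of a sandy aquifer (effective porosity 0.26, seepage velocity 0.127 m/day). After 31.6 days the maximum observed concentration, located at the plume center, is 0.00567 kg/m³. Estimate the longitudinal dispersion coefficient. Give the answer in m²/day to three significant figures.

At the plume center C_max = M/(n_e·A·√(4πDt)), so D = M²/(4πt·(n_e·A·C_max)²).
n_e·A·C_max = 0.26 × 32.6 × 0.00567 = 0.04806 kg/m.
D = 0.880²/(4π × 31.6 × 0.04806²) = 0.844 m²/day.

0.844 m²/day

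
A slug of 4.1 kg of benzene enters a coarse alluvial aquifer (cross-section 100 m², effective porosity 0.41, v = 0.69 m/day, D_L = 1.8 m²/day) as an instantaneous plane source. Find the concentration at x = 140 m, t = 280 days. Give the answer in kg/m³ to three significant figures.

For an instantaneous plane source, C(x,t) = M/(n_e·A·√(4πDt)) · exp(−(x−vt)²/(4Dt)), with n_e·A the pore (flow) area.
Plume center vt = 0.69 × 280 = 193.2 m, so the well at 140 m is 53.2 m upgradient of the peak.
√(4πDt) = 79.58 m, giving peak height M/(n_e·A·√(4πDt)) = 4.1/(0.41 × 100 × 79.58) = 0.001257 kg/m³.
(x−vt)²/(4Dt) = (-53.2)²/(4 × 1.8 × 280) = 1.404; exp(−1.404) = 0.2456.
C = 0.001257 × 0.2456 = 0.000309 kg/m³.

0.000309 kg/m³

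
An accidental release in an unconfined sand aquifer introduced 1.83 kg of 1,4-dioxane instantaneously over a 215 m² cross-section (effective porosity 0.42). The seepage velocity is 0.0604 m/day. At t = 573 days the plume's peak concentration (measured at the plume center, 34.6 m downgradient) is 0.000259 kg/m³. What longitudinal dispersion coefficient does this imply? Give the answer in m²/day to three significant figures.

0.850 m²/day

At the plume center C_max = M/(n_e·A·√(4πDt)), so D = M²/(4πt·(n_e·A·C_max)²).
n_e·A·C_max = 0.42 × 215 × 0.000259 = 0.02339 kg/m.
D = 1.83²/(4π × 573 × 0.02339²) = 0.850 m²/day.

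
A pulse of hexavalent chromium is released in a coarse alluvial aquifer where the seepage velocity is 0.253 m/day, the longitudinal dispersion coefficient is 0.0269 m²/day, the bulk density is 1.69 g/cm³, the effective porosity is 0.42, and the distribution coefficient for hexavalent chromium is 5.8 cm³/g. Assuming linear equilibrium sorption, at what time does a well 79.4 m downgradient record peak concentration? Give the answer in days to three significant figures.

7630 days

Retardation factor R = 1 + ρ_b·K_d/n = 1 + 1.69 × 5.8/0.42 = 24.34.
Sorption retards both mechanisms: v_R = v/R = 0.01039 m/day, D_R = D/R = 0.001105 m²/day.
Peak time from v_R²t² + 2D_R t − x² = 0: t = (√(D_R² + v_R²x²) − D_R)/v_R².
√(D_R² + v_R²x²) = √(0.001105² + 0.01039² × 79.4²) = 0.8250; v_R² = 0.0001080.
t = (0.8250 − 0.001105)/0.0001080 = 7630 days.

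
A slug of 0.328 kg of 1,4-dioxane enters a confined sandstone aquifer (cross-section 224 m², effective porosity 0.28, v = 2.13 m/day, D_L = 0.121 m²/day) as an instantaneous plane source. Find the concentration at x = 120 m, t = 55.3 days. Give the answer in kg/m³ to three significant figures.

0.000475 kg/m³

For an instantaneous plane source, C(x,t) = M/(n_e·A·√(4πDt)) · exp(−(x−vt)²/(4Dt)), with n_e·A the pore (flow) area.
Plume center vt = 2.13 × 55.3 = 117.789 m, so the well at 120 m is 2.211 m downgradient of the peak.
√(4πDt) = 9.170 m, giving peak height M/(n_e·A·√(4πDt)) = 0.328/(0.28 × 224 × 9.170) = 0.0005703 kg/m³.
(x−vt)²/(4Dt) = (2.211)²/(4 × 0.121 × 55.3) = 0.1826; exp(−0.1826) = 0.8331.
C = 0.0005703 × 0.8331 = 0.000475 kg/m³.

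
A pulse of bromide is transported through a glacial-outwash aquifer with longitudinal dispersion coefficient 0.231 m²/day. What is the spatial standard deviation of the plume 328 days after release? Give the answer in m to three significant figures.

12.3 m

Dispersive spreading gives a Gaussian with σ² = 2Dt; advection only shifts the center.
σ = √(2 × 0.231 × 328) = 12.3 m.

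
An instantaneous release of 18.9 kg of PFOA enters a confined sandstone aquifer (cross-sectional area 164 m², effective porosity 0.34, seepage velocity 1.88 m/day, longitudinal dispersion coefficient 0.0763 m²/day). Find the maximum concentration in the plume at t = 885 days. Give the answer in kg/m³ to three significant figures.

The peak of an instantaneous 1D plume sits at x = vt; there the Gaussian factor is 1 and C_max = M/(n_e·A·√(4πDt)), where n_e·A is the pore area the mass is dissolved in.
√(4πDt) = √(4π × 0.0763 × 885) = 29.13 m, so C_max = 18.9/(0.34 × 164 × 29.13) = 0.0116 kg/m³.

0.0116 kg/m³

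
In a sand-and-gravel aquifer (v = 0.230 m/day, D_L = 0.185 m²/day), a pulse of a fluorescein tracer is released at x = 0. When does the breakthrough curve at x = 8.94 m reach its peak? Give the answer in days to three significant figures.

For the 1D instantaneous-source solution, setting ∂C/∂t = 0 at fixed x gives v²t² + 2Dt − x² = 0, so t = (√(D² + v²x²) − D)/v².
√(D² + v²x²) = √(0.185² + 0.230² × 8.94²) = 2.065; v² = 0.0529.
t = (2.065 − 0.185)/0.0529 = 35.5 days (vs. the pure-advection estimate x/v = 38.9 d).

35.5 days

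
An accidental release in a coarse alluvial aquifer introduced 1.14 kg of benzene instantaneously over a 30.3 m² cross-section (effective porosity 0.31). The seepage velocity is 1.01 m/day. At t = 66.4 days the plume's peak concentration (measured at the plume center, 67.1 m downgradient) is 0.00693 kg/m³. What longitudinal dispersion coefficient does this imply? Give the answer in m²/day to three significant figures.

0.368 m²/day

At the plume center C_max = M/(n_e·A·√(4πDt)), so D = M²/(4πt·(n_e·A·C_max)²).
n_e·A·C_max = 0.31 × 30.3 × 0.00693 = 0.06509 kg/m.
D = 1.14²/(4π × 66.4 × 0.06509²) = 0.368 m²/day.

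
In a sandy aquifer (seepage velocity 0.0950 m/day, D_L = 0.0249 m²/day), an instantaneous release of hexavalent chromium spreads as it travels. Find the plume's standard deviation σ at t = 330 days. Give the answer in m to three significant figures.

Dispersive spreading gives a Gaussian with σ² = 2Dt; advection only shifts the center.
σ = √(2 × 0.0249 × 330) = 4.05 m.

4.05 m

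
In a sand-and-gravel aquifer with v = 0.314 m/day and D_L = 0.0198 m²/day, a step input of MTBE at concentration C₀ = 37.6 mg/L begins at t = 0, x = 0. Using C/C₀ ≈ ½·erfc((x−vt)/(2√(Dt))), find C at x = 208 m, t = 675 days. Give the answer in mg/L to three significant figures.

29.2 mg/L

For a continuous step input, C/C₀ ≈ ½·erfc((x−vt)/(2√(Dt))).
vt = 0.314 × 675 = 211.95 m and 2√(Dt) = 2√(0.0198 × 675) = 7.312 m.
Argument (x−vt)/(2√(Dt)) = (208 − 211.95)/7.312 = -0.5402; ½·erfc(-0.5402) = 0.7776.
C = 37.6 × 0.7776 = 29.2 mg/L.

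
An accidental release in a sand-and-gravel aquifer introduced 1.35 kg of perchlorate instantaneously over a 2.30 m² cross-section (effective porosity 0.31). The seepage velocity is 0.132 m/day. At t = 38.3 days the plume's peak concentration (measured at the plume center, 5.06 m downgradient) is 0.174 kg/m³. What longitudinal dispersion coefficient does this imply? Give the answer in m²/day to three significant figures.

At the plume center C_max = M/(n_e·A·√(4πDt)), so D = M²/(4πt·(n_e·A·C_max)²).
n_e·A·C_max = 0.31 × 2.30 × 0.174 = 0.1241 kg/m.
D = 1.35²/(4π × 38.3 × 0.1241²) = 0.246 m²/day.

0.246 m²/day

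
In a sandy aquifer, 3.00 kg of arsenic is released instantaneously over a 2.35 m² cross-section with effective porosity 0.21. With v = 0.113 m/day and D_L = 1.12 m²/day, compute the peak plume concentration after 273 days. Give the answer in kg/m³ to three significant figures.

0.0981 kg/m³

The peak of an instantaneous 1D plume sits at x = vt; there the Gaussian factor is 1 and C_max = M/(n_e·A·√(4πDt)), where n_e·A is the pore area the mass is dissolved in.
√(4πDt) = √(4π × 1.12 × 273) = 61.99 m, so C_max = 3.00/(0.21 × 2.35 × 61.99) = 0.0981 kg/m³.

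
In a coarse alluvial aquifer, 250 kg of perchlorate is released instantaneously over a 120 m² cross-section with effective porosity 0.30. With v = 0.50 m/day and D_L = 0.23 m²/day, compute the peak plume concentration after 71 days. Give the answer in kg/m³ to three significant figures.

The peak of an instantaneous 1D plume sits at x = vt; there the Gaussian factor is 1 and C_max = M/(n_e·A·√(4πDt)), where n_e·A is the pore area the mass is dissolved in.
√(4πDt) = √(4π × 0.23 × 71) = 14.33 m, so C_max = 250/(0.30 × 120 × 14.33) = 0.485 kg/m³.

0.485 kg/m³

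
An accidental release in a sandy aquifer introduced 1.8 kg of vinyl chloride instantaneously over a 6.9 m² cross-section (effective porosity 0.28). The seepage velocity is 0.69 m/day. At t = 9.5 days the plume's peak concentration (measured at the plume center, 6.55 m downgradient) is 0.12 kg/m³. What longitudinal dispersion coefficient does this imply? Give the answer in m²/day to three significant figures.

0.505 m²/day

At the plume center C_max = M/(n_e·A·√(4πDt)), so D = M²/(4πt·(n_e·A·C_max)²).
n_e·A·C_max = 0.28 × 6.9 × 0.12 = 0.2318 kg/m.
D = 1.8²/(4π × 9.5 × 0.2318²) = 0.505 m²/day.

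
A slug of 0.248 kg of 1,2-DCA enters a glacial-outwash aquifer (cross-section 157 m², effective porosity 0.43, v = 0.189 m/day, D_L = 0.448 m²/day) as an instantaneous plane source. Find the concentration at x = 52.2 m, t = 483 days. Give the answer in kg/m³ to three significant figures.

1.21e-05 kg/m³

For an instantaneous plane source, C(x,t) = M/(n_e·A·√(4πDt)) · exp(−(x−vt)²/(4Dt)), with n_e·A the pore (flow) area.
Plume center vt = 0.189 × 483 = 91.287 m, so the well at 52.2 m is 39.087 m upgradient of the peak.
√(4πDt) = 52.15 m, giving peak height M/(n_e·A·√(4πDt)) = 0.248/(0.43 × 157 × 52.15) = 7.044e-05 kg/m³.
(x−vt)²/(4Dt) = (-39.087)²/(4 × 0.448 × 483) = 1.765; exp(−1.765) = 0.1712.
C = 7.044e-05 × 0.1712 = 1.21e-05 kg/m³.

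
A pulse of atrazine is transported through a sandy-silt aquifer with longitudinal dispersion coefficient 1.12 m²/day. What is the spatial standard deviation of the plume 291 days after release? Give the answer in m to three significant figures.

25.5 m

Dispersive spreading gives a Gaussian with σ² = 2Dt; advection only shifts the center.
σ = √(2 × 1.12 × 291) = 25.5 m.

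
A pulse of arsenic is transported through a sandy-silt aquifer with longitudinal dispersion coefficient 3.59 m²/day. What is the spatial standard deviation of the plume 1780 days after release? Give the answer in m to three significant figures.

113 m

Dispersive spreading gives a Gaussian with σ² = 2Dt; advection only shifts the center.
σ = √(2 × 3.59 × 1780) = 113 m.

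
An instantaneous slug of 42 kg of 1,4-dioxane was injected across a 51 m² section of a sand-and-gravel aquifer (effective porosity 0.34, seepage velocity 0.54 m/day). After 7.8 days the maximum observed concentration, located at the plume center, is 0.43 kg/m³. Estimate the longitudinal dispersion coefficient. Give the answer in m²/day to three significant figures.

0.324 m²/day

At the plume center C_max = M/(n_e·A·√(4πDt)), so D = M²/(4πt·(n_e·A·C_max)²).
n_e·A·C_max = 0.34 × 51 × 0.43 = 7.456 kg/m.
D = 42²/(4π × 7.8 × 7.456²) = 0.324 m²/day.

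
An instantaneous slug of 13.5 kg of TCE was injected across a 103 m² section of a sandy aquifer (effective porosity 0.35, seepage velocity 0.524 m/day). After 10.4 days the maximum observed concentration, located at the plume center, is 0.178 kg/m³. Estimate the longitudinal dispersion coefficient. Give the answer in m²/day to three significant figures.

At the plume center C_max = M/(n_e·A·√(4πDt)), so D = M²/(4πt·(n_e·A·C_max)²).
n_e·A·C_max = 0.35 × 103 × 0.178 = 6.417 kg/m.
D = 13.5²/(4π × 10.4 × 6.417²) = 0.0339 m²/day.

0.0339 m²/day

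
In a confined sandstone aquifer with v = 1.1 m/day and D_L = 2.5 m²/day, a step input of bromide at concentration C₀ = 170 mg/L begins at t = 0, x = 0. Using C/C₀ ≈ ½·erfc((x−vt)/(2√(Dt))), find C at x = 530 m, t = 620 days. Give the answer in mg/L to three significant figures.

169 mg/L

For a continuous step input, C/C₀ ≈ ½·erfc((x−vt)/(2√(Dt))).
vt = 1.1 × 620 = 682 m and 2√(Dt) = 2√(2.5 × 620) = 78.74 m.
Argument (x−vt)/(2√(Dt)) = (530 − 682)/78.74 = -1.930; ½·erfc(-1.930) = 0.9968.
C = 170 × 0.9968 = 169 mg/L.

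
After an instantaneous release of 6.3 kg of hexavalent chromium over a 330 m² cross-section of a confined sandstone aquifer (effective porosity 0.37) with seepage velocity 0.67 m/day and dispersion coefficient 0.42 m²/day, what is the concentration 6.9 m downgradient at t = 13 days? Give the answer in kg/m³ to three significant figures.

For an instantaneous plane source, C(x,t) = M/(n_e·A·√(4πDt)) · exp(−(x−vt)²/(4Dt)), with n_e·A the pore (flow) area.
Plume center vt = 0.67 × 13 = 8.71 m, so the well at 6.9 m is 1.81 m upgradient of the peak.
√(4πDt) = 8.283 m, giving peak height M/(n_e·A·√(4πDt)) = 6.3/(0.37 × 330 × 8.283) = 0.006229 kg/m³.
(x−vt)²/(4Dt) = (-1.81)²/(4 × 0.42 × 13) = 0.1500; exp(−0.1500) = 0.8607.
C = 0.006229 × 0.8607 = 0.00536 kg/m³.

0.00536 kg/m³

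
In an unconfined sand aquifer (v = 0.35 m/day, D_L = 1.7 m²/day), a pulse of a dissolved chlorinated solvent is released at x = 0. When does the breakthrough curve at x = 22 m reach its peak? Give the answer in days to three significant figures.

50.5 days

For the 1D instantaneous-source solution, setting ∂C/∂t = 0 at fixed x gives v²t² + 2Dt − x² = 0, so t = (√(D² + v²x²) − D)/v².
√(D² + v²x²) = √(1.7² + 0.35² × 22²) = 7.885; v² = 0.1225.
t = (7.885 − 1.7)/0.1225 = 50.5 days (vs. the pure-advection estimate x/v = 62.9 d).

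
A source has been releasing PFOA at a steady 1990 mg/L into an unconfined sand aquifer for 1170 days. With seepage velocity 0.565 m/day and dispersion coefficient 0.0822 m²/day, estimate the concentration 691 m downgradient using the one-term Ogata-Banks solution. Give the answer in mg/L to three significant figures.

For a continuous step input, C/C₀ ≈ ½·erfc((x−vt)/(2√(Dt))).
vt = 0.565 × 1170 = 661.05 m and 2√(Dt) = 2√(0.0822 × 1170) = 19.61 m.
Argument (x−vt)/(2√(Dt)) = (691 − 661.05)/19.61 = 1.527; ½·erfc(1.527) = 0.01541.
C = 1990 × 0.01541 = 30.7 mg/L.

30.7 mg/L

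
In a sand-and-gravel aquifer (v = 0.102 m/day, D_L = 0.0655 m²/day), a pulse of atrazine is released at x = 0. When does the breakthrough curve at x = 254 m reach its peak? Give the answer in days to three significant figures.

For the 1D instantaneous-source solution, setting ∂C/∂t = 0 at fixed x gives v²t² + 2Dt − x² = 0, so t = (√(D² + v²x²) − D)/v².
√(D² + v²x²) = √(0.0655² + 0.102² × 254²) = 25.91; v² = 0.010404.
t = (25.91 − 0.0655)/0.010404 = 2480 days (vs. the pure-advection estimate x/v = 2490 d).

2480 days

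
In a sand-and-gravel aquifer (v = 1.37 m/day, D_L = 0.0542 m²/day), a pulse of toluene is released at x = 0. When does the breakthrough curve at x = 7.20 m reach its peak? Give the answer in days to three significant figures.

5.23 days

For the 1D instantaneous-source solution, setting ∂C/∂t = 0 at fixed x gives v²t² + 2Dt − x² = 0, so t = (√(D² + v²x²) − D)/v².
√(D² + v²x²) = √(0.0542² + 1.37² × 7.20²) = 9.864; v² = 1.8769.
t = (9.864 − 0.0542)/1.8769 = 5.23 days (vs. the pure-advection estimate x/v = 5.26 d).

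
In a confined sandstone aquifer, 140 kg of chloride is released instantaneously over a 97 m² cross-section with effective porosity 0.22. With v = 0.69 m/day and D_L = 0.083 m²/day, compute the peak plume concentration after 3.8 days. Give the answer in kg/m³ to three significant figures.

3.30 kg/m³

The peak of an instantaneous 1D plume sits at x = vt; there the Gaussian factor is 1 and C_max = M/(n_e·A·√(4πDt)), where n_e·A is the pore area the mass is dissolved in.
√(4πDt) = √(4π × 0.083 × 3.8) = 1.991 m, so C_max = 140/(0.22 × 97 × 1.991) = 3.30 kg/m³.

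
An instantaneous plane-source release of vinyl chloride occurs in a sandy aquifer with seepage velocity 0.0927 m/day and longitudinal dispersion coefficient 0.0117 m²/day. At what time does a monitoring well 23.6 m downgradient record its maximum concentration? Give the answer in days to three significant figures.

253 days

For the 1D instantaneous-source solution, setting ∂C/∂t = 0 at fixed x gives v²t² + 2Dt − x² = 0, so t = (√(D² + v²x²) − D)/v².
√(D² + v²x²) = √(0.0117² + 0.0927² × 23.6²) = 2.188; v² = 0.00859329.
t = (2.188 − 0.0117)/0.00859329 = 253 days (vs. the pure-advection estimate x/v = 255 d).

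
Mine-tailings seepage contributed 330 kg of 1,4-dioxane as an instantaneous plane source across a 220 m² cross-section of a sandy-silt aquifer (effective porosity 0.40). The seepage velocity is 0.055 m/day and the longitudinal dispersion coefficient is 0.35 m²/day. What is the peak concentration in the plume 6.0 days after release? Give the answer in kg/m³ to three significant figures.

The peak of an instantaneous 1D plume sits at x = vt; there the Gaussian factor is 1 and C_max = M/(n_e·A·√(4πDt)), where n_e·A is the pore area the mass is dissolved in.
√(4πDt) = √(4π × 0.35 × 6.0) = 5.137 m, so C_max = 330/(0.40 × 220 × 5.137) = 0.730 kg/m³.

0.730 kg/m³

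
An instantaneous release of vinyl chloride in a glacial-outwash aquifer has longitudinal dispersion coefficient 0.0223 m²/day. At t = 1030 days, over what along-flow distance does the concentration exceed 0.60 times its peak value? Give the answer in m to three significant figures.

13.7 m

The plume is Gaussian with σ = √(2Dt) = √(2 × 0.0223 × 1030) = 6.778 m.
C/C_peak = exp(−Δx²/(2σ²)) = 0.60 ⇒ Δx = σ·√(−2 ln 0.60) = 6.778 × 1.011 = 6.853 m.
Width = 2Δx = 13.7 m.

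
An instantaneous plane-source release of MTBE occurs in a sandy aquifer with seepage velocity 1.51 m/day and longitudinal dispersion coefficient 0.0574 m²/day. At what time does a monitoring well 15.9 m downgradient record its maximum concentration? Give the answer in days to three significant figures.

For the 1D instantaneous-source solution, setting ∂C/∂t = 0 at fixed x gives v²t² + 2Dt − x² = 0, so t = (√(D² + v²x²) − D)/v².
√(D² + v²x²) = √(0.0574² + 1.51² × 15.9²) = 24.01; v² = 2.2801.
t = (24.01 − 0.0574)/2.2801 = 10.5 days (vs. the pure-advection estimate x/v = 10.5 d).

10.5 days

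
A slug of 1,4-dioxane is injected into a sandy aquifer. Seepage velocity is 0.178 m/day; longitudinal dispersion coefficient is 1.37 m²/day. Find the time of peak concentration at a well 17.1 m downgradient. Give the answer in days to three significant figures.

62.1 days

For the 1D instantaneous-source solution, setting ∂C/∂t = 0 at fixed x gives v²t² + 2Dt − x² = 0, so t = (√(D² + v²x²) − D)/v².
√(D² + v²x²) = √(1.37² + 0.178² × 17.1²) = 3.338; v² = 0.031684.
t = (3.338 − 1.37)/0.031684 = 62.1 days (vs. the pure-advection estimate x/v = 96.1 d).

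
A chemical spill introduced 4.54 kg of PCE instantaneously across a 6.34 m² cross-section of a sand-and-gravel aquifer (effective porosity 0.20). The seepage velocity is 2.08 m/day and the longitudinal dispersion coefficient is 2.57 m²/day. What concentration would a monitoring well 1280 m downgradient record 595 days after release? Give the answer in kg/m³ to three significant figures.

0.0193 kg/m³

For an instantaneous plane source, C(x,t) = M/(n_e·A·√(4πDt)) · exp(−(x−vt)²/(4Dt)), with n_e·A the pore (flow) area.
Plume center vt = 2.08 × 595 = 1237.6 m, so the well at 1280 m is 42.4 m downgradient of the peak.
√(4πDt) = 138.6 m, giving peak height M/(n_e·A·√(4πDt)) = 4.54/(0.20 × 6.34 × 138.6) = 0.02583 kg/m³.
(x−vt)²/(4Dt) = (42.4)²/(4 × 2.57 × 595) = 0.2939; exp(−0.2939) = 0.7454.
C = 0.02583 × 0.7454 = 0.0193 kg/m³.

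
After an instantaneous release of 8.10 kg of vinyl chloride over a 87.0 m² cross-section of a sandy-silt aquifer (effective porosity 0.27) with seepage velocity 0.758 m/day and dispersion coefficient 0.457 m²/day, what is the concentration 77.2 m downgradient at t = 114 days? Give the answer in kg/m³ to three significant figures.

0.00897 kg/m³

For an instantaneous plane source, C(x,t) = M/(n_e·A·√(4πDt)) · exp(−(x−vt)²/(4Dt)), with n_e·A the pore (flow) area.
Plume center vt = 0.758 × 114 = 86.412 m, so the well at 77.2 m is 9.212 m upgradient of the peak.
√(4πDt) = 25.59 m, giving peak height M/(n_e·A·√(4πDt)) = 8.10/(0.27 × 87.0 × 25.59) = 0.01348 kg/m³.
(x−vt)²/(4Dt) = (-9.212)²/(4 × 0.457 × 114) = 0.4072; exp(−0.4072) = 0.6655.
C = 0.01348 × 0.6655 = 0.00897 kg/m³.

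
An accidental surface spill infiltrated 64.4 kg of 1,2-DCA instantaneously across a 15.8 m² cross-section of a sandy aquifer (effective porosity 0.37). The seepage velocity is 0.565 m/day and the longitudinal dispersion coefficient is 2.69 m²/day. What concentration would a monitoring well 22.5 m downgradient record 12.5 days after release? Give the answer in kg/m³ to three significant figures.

For an instantaneous plane source, C(x,t) = M/(n_e·A·√(4πDt)) · exp(−(x−vt)²/(4Dt)), with n_e·A the pore (flow) area.
Plume center vt = 0.565 × 12.5 = 7.0625 m, so the well at 22.5 m is 15.4375 m downgradient of the peak.
√(4πDt) = 20.56 m, giving peak height M/(n_e·A·√(4πDt)) = 64.4/(0.37 × 15.8 × 20.56) = 0.5358 kg/m³.
(x−vt)²/(4Dt) = (15.4375)²/(4 × 2.69 × 12.5) = 1.772; exp(−1.772) = 0.1700.
C = 0.5358 × 0.1700 = 0.0911 kg/m³.

0.0911 kg/m³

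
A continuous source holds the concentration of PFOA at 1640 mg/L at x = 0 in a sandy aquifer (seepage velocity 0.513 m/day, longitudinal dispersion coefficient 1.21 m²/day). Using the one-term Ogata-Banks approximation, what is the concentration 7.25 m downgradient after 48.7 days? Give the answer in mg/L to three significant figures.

For a continuous step input, C/C₀ ≈ ½·erfc((x−vt)/(2√(Dt))).
vt = 0.513 × 48.7 = 24.9831 m and 2√(Dt) = 2√(1.21 × 48.7) = 15.35 m.
Argument (x−vt)/(2√(Dt)) = (7.25 − 24.9831)/15.35 = -1.155; ½·erfc(-1.155) = 0.9488.
C = 1640 × 0.9488 = 1560 mg/L.

1560 mg/L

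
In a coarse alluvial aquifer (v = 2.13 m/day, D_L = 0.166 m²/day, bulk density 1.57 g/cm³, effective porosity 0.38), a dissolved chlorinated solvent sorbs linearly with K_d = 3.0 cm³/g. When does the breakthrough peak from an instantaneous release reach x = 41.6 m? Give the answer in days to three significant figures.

Retardation factor R = 1 + ρ_b·K_d/n = 1 + 1.57 × 3.0/0.38 = 13.39.
Sorption retards both mechanisms: v_R = v/R = 0.1591 m/day, D_R = D/R = 0.01240 m²/day.
Peak time from v_R²t² + 2D_R t − x² = 0: t = (√(D_R² + v_R²x²) − D_R)/v_R².
√(D_R² + v_R²x²) = √(0.01240² + 0.1591² × 41.6²) = 6.619; v_R² = 0.02531.
t = (6.619 − 0.01240)/0.02531 = 261 days.

261 days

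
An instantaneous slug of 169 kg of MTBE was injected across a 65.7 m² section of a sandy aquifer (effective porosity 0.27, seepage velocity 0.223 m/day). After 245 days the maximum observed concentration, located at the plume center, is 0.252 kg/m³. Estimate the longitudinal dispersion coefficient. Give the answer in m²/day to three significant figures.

0.464 m²/day

At the plume center C_max = M/(n_e·A·√(4πDt)), so D = M²/(4πt·(n_e·A·C_max)²).
n_e·A·C_max = 0.27 × 65.7 × 0.252 = 4.470 kg/m.
D = 169²/(4π × 245 × 4.470²) = 0.464 m²/day.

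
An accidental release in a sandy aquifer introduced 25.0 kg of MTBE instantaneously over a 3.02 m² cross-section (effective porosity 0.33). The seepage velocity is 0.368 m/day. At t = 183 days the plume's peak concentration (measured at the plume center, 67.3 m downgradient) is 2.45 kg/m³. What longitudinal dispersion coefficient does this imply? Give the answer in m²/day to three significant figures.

At the plume center C_max = M/(n_e·A·√(4πDt)), so D = M²/(4πt·(n_e·A·C_max)²).
n_e·A·C_max = 0.33 × 3.02 × 2.45 = 2.442 kg/m.
D = 25.0²/(4π × 183 × 2.442²) = 0.0456 m²/day.

0.0456 m²/day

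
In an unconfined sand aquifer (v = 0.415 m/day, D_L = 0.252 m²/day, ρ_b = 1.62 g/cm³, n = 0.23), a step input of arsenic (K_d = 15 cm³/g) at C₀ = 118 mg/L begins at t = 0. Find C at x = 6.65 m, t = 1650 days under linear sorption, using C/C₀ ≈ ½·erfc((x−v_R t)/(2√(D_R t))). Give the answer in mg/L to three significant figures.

Retardation factor R = 1 + ρ_b·K_d/n = 1 + 1.62 × 15/0.23 = 106.7.
Sorption retards both mechanisms: v_R = v/R = 0.003889 m/day, D_R = D/R = 0.002362 m²/day.
v_R·t = 0.003889 × 1650 = 6.41685 m; 2√(D_R t) = 3.948 m; argument = (6.65 − 6.41685)/3.948 = 0.05906.
C = C₀ × ½·erfc(0.05906) = 118 × 0.4667 = 55.1 mg/L.

55.1 mg/L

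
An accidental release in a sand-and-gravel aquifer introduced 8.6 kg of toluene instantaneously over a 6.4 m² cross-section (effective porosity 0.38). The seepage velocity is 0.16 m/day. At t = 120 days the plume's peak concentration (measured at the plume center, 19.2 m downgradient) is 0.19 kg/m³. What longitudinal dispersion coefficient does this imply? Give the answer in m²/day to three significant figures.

0.230 m²/day

At the plume center C_max = M/(n_e·A·√(4πDt)), so D = M²/(4πt·(n_e·A·C_max)²).
n_e·A·C_max = 0.38 × 6.4 × 0.19 = 0.4621 kg/m.
D = 8.6²/(4π × 120 × 0.4621²) = 0.230 m²/day.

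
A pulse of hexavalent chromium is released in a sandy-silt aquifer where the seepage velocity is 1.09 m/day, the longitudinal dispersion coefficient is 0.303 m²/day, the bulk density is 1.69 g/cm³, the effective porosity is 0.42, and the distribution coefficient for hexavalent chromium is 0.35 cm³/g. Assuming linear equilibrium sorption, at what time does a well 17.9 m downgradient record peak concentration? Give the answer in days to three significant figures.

Retardation factor R = 1 + ρ_b·K_d/n = 1 + 1.69 × 0.35/0.42 = 2.408.
Sorption retards both mechanisms: v_R = v/R = 0.4527 m/day, D_R = D/R = 0.1258 m²/day.
Peak time from v_R²t² + 2D_R t − x² = 0: t = (√(D_R² + v_R²x²) − D_R)/v_R².
√(D_R² + v_R²x²) = √(0.1258² + 0.4527² × 17.9²) = 8.104; v_R² = 0.2049.
t = (8.104 − 0.1258)/0.2049 = 38.9 days.

38.9 days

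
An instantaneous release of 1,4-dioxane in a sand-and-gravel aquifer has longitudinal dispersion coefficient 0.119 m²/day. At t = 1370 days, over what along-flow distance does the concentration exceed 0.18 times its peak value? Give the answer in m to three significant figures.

The plume is Gaussian with σ = √(2Dt) = √(2 × 0.119 × 1370) = 18.06 m.
C/C_peak = exp(−Δx²/(2σ²)) = 0.18 ⇒ Δx = σ·√(−2 ln 0.18) = 18.06 × 1.852 = 33.45 m.
Width = 2Δx = 66.9 m.

66.9 m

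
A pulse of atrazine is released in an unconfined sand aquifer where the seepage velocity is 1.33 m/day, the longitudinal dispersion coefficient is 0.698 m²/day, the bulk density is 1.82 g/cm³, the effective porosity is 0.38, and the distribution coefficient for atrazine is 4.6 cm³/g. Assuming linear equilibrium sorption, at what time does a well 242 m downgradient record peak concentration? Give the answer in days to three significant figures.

Retardation factor R = 1 + ρ_b·K_d/n = 1 + 1.82 × 4.6/0.38 = 23.03.
Sorption retards both mechanisms: v_R = v/R = 0.05775 m/day, D_R = D/R = 0.03031 m²/day.
Peak time from v_R²t² + 2D_R t − x² = 0: t = (√(D_R² + v_R²x²) − D_R)/v_R².
√(D_R² + v_R²x²) = √(0.03031² + 0.05775² × 242²) = 13.98; v_R² = 0.003335.
t = (13.98 − 0.03031)/0.003335 = 4180 days.

4180 days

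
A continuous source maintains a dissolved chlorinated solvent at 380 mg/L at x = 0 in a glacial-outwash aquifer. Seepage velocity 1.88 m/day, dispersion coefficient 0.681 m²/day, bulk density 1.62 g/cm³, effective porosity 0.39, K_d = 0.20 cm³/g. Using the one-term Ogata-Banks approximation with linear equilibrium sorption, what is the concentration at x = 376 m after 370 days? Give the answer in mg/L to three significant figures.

226 mg/L

Retardation factor R = 1 + ρ_b·K_d/n = 1 + 1.62 × 0.20/0.39 = 1.831.
Sorption retards both mechanisms: v_R = v/R = 1.027 m/day, D_R = D/R = 0.3719 m²/day.
v_R·t = 1.027 × 370 = 379.99 m; 2√(D_R t) = 23.46 m; argument = (376 − 379.99)/23.46 = -0.1701.
C = C₀ × ½·erfc(-0.1701) = 380 × 0.5951 = 226 mg/L.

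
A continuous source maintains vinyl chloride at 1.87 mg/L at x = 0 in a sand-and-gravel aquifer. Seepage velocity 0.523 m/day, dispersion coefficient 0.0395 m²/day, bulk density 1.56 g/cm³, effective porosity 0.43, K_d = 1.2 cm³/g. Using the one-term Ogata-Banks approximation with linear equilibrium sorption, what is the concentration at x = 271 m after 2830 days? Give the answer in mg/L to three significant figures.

Retardation factor R = 1 + ρ_b·K_d/n = 1 + 1.56 × 1.2/0.43 = 5.353.
Sorption retards both mechanisms: v_R = v/R = 0.09770 m/day, D_R = D/R = 0.007379 m²/day.
v_R·t = 0.09770 × 2830 = 276.491 m; 2√(D_R t) = 9.139 m; argument = (271 − 276.491)/9.139 = -0.6008.
C = C₀ × ½·erfc(-0.6008) = 1.87 × 0.8022 = 1.50 mg/L.

1.50 mg/L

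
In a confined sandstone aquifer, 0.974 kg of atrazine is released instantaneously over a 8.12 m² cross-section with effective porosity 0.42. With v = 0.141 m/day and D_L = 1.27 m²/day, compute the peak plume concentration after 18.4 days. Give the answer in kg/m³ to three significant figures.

The peak of an instantaneous 1D plume sits at x = vt; there the Gaussian factor is 1 and C_max = M/(n_e·A·√(4πDt)), where n_e·A is the pore area the mass is dissolved in.
√(4πDt) = √(4π × 1.27 × 18.4) = 17.14 m, so C_max = 0.974/(0.42 × 8.12 × 17.14) = 0.0167 kg/m³.

0.0167 kg/m³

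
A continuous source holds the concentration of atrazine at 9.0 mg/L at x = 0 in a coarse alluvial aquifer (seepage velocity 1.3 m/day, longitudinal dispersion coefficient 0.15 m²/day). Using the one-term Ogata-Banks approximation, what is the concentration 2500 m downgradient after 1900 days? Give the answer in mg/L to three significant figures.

0.940 mg/L

For a continuous step input, C/C₀ ≈ ½·erfc((x−vt)/(2√(Dt))).
vt = 1.3 × 1900 = 2470 m and 2√(Dt) = 2√(0.15 × 1900) = 33.76 m.
Argument (x−vt)/(2√(Dt)) = (2500 − 2470)/33.76 = 0.8886; ½·erfc(0.8886) = 0.1044.
C = 9.0 × 0.1044 = 0.940 mg/L.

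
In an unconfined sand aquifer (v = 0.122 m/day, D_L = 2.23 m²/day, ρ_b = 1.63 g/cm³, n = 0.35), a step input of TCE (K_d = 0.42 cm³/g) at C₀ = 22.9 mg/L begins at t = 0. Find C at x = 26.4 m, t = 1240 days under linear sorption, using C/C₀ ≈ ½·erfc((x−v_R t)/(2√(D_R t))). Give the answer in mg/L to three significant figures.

Retardation factor R = 1 + ρ_b·K_d/n = 1 + 1.63 × 0.42/0.35 = 2.956.
Sorption retards both mechanisms: v_R = v/R = 0.04127 m/day, D_R = D/R = 0.7544 m²/day.
v_R·t = 0.04127 × 1240 = 51.1748 m; 2√(D_R t) = 61.17 m; argument = (26.4 − 51.1748)/61.17 = -0.4050.
C = C₀ × ½·erfc(-0.4050) = 22.9 × 0.7166 = 16.4 mg/L.

16.4 mg/L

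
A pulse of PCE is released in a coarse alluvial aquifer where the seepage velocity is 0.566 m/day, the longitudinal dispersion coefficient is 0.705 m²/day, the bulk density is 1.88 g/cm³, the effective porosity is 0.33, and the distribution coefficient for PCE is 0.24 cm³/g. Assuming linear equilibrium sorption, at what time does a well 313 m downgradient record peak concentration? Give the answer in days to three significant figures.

1300 days

Retardation factor R = 1 + ρ_b·K_d/n = 1 + 1.88 × 0.24/0.33 = 2.367.
Sorption retards both mechanisms: v_R = v/R = 0.2391 m/day, D_R = D/R = 0.2978 m²/day.
Peak time from v_R²t² + 2D_R t − x² = 0: t = (√(D_R² + v_R²x²) − D_R)/v_R².
√(D_R² + v_R²x²) = √(0.2978² + 0.2391² × 313²) = 74.84; v_R² = 0.05717.
t = (74.84 − 0.2978)/0.05717 = 1300 days.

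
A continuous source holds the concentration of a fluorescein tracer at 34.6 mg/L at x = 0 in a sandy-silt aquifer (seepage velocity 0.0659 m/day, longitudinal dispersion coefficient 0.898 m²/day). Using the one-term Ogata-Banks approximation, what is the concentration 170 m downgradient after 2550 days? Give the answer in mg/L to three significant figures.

For a continuous step input, C/C₀ ≈ ½·erfc((x−vt)/(2√(Dt))).
vt = 0.0659 × 2550 = 168.045 m and 2√(Dt) = 2√(0.898 × 2550) = 95.71 m.
Argument (x−vt)/(2√(Dt)) = (170 − 168.045)/95.71 = 0.02043; ½·erfc(0.02043) = 0.4885.
C = 34.6 × 0.4885 = 16.9 mg/L.

16.9 mg/L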